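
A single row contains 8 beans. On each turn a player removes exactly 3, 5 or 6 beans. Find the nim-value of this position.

Build the Grundy sequence with g(k) = mex{g(k−s) : s ∈ {3, 5, 6}, s ≤ k}:
g(0) = mex{} = 0
g(1) = mex{} = 0
g(2) = mex{} = 0
g(3) = mex{0} = 1
g(4) = mex{0} = 1
g(5) = mex{0} = 1
g(6) = mex{0,1} = 2
g(7) = mex{0,1} = 2
g(8) = mex{0,1} = 2
So g(8) = 2.

2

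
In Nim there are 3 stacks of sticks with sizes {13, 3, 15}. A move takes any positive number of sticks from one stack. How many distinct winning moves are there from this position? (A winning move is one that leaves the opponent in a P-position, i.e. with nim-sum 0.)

3

Nim-sum: 13 ⊕ 3 ⊕ 15 = 1.
The overall nim-sum is X = 1. A stack of size p has a winning move iff p XOR X < p (reduce it to p XOR X).
  13: 13 XOR 1 = 12 < 13 — winning move (to 12).
  3: 3 XOR 1 = 2 < 3 — winning move (to 2).
  15: 15 XOR 1 = 14 < 15 — winning move (to 14).
That gives 3 winning moves.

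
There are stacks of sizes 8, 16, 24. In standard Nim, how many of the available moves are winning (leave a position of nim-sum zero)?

In binary:
  01000  (8)
  10000  (16)
  11000  (24)
  -----
  00000  (0)
The nim-sum is already 0, so every move leaves a nonzero nim-sum — there are no winning moves.

0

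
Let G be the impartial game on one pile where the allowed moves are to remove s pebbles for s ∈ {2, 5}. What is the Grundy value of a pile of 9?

Compute g(0), g(1), … for moves {2, 5}:
k:     0  1  2  3  4  5  6  7  8  9
g(k):  0  0  1  1  0  2  1  0  0  1
So g(9) = 1.

1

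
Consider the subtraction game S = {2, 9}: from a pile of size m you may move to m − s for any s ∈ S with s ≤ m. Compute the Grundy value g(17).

Build the Grundy sequence with g(k) = mex{g(k−s) : s ∈ {2, 9}, s ≤ k}:
k:     0  1  2  3  4  5  6  7  8  9 10 11 12 13 14 15 16 17
g(k):  0  0  1  1  0  0  1  1  0  2  1  0  0  1  1  0  0  1
So g(17) = 1.

1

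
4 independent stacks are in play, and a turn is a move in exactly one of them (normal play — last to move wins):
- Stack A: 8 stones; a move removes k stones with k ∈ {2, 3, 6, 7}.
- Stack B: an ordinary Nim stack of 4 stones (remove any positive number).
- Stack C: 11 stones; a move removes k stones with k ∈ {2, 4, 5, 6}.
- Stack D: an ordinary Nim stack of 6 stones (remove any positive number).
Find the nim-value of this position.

1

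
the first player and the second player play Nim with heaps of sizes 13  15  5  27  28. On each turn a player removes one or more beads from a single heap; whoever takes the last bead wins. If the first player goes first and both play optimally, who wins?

Compute the nim-sum pairwise:
13 ⊕ 15 = 2
2 ⊕ 5 = 7
7 ⊕ 27 = 28
28 ⊕ 28 = 0
The nim-sum is 0, so this is a P-position: the player to move is in a losing position under optimal play; the first player is about to move from it and so loses — the second player wins.

the second player wins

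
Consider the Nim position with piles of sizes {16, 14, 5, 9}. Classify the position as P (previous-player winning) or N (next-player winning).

Compute the nim-sum pairwise:
16 ⊕ 14 = 30
30 ⊕ 5 = 27
27 ⊕ 9 = 18
The nim-sum is 18 ≠ 0, so this is an N-position: the player to move can win.

N-position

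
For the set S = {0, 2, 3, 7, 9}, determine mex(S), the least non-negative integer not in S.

1

0 is in the set but 1 is not, so the mex is 1.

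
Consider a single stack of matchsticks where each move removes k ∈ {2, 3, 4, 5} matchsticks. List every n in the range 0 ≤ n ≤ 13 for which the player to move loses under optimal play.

0, 1, 7, 8

Compute g(0), g(1), … for moves {2, 3, 4, 5}:
k:     0  1  2  3  4  5  6  7  8  9 10 11 12 13
g(k):  0  0  1  1  2  2  3  0  0  1  1  2  2  3
The P-positions (g = 0) in 0..13 are 0, 1, 7, 8.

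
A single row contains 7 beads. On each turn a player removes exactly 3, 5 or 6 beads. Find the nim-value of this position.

2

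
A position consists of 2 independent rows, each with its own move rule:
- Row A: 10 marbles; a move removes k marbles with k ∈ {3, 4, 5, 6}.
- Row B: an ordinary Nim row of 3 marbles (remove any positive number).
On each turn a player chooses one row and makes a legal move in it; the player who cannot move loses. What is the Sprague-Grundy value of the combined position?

For row A, compute g(0), g(1), … with moves {3, 4, 5, 6}:
g(0) = mex{} = 0
g(1) = mex{} = 0
g(2) = mex{} = 0
g(3) = mex{0} = 1
g(4) = mex{0} = 1
g(5) = mex{0} = 1
g(6) = mex{0,1} = 2
g(7) = mex{0,1} = 2
g(8) = mex{0,1} = 2
g(9) = mex{1,2} = 0
g(10) = mex{1,2} = 0
So g(10) = 0.
Row B is a plain Nim row of size 3, so its Grundy value is 3.
The value of a disjunctive sum is the nim-sum of the parts.
Combined value = 0 ⊕ 3 = 3.

3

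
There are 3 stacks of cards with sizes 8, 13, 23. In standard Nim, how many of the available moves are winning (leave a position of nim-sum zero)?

In binary:
  01000  (8)
  01101  (13)
  10111  (23)
  -----
  10010  (18)
The overall nim-sum is X = 18. A stack of size p has a winning move iff p XOR X < p (reduce it to p XOR X).
  8: 8 XOR 18 = 26 ≥ 8 — no move.
  13: 13 XOR 18 = 31 ≥ 13 — no move.
  23: 23 XOR 18 = 5 < 23 — winning move (to 5).
That gives 1 winning move.

1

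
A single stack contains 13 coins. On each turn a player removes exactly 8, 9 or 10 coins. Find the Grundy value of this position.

1

Grundy values for subtraction set {8, 9, 10}:
k:     0  1  2  3  4  5  6  7  8  9 10 11 12 13
g(k):  0  0  0  0  0  0  0  0  1  1  1  1  1  1
So g(13) = 1.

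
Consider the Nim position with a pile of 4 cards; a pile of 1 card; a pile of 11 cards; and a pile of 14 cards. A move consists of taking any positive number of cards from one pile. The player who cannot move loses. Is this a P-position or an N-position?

Compute the nim-sum pairwise:
4 XOR 1 = 5
5 XOR 11 = 14
14 XOR 14 = 0
The nim-sum is 0, so this is a P-position: the player to move is in a losing position under optimal play.

P-position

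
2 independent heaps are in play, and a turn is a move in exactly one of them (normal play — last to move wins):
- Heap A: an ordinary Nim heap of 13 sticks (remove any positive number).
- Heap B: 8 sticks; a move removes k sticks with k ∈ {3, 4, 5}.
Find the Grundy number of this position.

13

Heap A is a plain Nim heap of size 13, so its Grundy value is 13.
For heap B, compute g(0), g(1), … with moves {3, 4, 5}:
k:     0  1  2  3  4  5  6  7  8
g(k):  0  0  0  1  1  1  2  2  0
So g(8) = 0.
The value of a disjunctive sum is the nim-sum of the parts.
Combined value = 13 ⊕ 0 = 13.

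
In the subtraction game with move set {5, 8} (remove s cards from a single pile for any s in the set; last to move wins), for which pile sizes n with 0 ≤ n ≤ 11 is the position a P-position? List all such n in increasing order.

Compute g(0), g(1), … for moves {5, 8}:
k:     0  1  2  3  4  5  6  7  8  9 10 11
g(k):  0  0  0  0  0  1  1  1  1  1  2  2
The P-positions (g = 0) in 0..11 are 0, 1, 2, 3, 4.

0, 1, 2, 3, 4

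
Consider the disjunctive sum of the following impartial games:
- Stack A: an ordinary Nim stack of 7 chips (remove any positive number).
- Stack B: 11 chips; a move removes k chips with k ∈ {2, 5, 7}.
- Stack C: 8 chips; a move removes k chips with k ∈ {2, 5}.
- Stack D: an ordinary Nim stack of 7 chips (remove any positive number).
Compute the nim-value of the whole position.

3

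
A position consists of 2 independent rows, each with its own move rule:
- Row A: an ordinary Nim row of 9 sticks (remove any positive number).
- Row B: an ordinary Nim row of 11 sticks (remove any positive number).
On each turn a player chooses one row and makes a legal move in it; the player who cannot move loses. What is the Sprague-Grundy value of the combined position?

2

Row A is a plain Nim row of size 9, so its Grundy value is 9.
Row B is a plain Nim row of size 11, so its Grundy value is 11.
The value of a disjunctive sum is the nim-sum of the parts.
Combined value = 9 XOR 11 = 2.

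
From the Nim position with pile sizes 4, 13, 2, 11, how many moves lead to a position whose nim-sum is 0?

Nim-sum: 4 XOR 13 XOR 2 XOR 11 = 0.
The nim-sum is already 0, so every move leaves a nonzero nim-sum — there are no winning moves.

0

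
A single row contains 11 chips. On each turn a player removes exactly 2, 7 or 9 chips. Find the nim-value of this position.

3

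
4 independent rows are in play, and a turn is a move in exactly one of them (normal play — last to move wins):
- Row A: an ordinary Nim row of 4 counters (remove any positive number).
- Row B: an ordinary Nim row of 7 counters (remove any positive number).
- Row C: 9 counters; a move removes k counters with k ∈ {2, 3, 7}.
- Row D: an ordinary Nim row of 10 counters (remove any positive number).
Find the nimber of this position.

11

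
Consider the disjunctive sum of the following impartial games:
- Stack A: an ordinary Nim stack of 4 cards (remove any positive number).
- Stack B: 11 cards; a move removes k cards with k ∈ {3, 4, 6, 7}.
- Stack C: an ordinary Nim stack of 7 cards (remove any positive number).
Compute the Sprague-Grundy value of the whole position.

3

Stack A is a plain Nim stack of size 4, so its Grundy value is 4.
Grundy values for stack B (subtraction set {3, 4, 6, 7}):
g(0) = mex{} = 0
g(1) = mex{} = 0
g(2) = mex{} = 0
g(3) = mex{0} = 1
g(4) = mex{0} = 1
g(5) = mex{0} = 1
g(6) = mex{0,1} = 2
g(7) = mex{0,1} = 2
g(8) = mex{0,1} = 2
g(9) = mex{0,1,2} = 3
g(10) = mex{1,2} = 0
g(11) = mex{1,2} = 0
So g(11) = 0.
Stack C is a plain Nim stack of size 7, so its Grundy value is 7.
By the Sprague-Grundy theorem, the Grundy value of a sum of independent games is the XOR of the component values.
Combined value = 4 XOR 0 XOR 7 = 3.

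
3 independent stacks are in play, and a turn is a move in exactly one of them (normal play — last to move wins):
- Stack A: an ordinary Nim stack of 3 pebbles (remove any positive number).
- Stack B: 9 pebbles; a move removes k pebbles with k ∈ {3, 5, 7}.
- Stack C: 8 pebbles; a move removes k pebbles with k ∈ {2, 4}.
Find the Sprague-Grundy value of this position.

1

Stack A is a plain Nim stack of size 3, so its Grundy value is 3.
Build the Grundy sequence for stack B with g(k) = mex{g(k−s) : s ∈ {3, 5, 7}, s ≤ k}:
g(0) = mex{} = 0
g(1) = mex{} = 0
g(2) = mex{} = 0
g(3) = mex{0} = 1
g(4) = mex{0} = 1
g(5) = mex{0} = 1
g(6) = mex{0,1} = 2
g(7) = mex{0,1} = 2
g(8) = mex{0,1} = 2
g(9) = mex{0,1,2} = 3
So g(9) = 3.
Build the Grundy sequence for stack C with g(k) = mex{g(k−s) : s ∈ {2, 4}, s ≤ k}:
k:     0  1  2  3  4  5  6  7  8
g(k):  0  0  1  1  2  2  0  0  1
So g(8) = 1.
The value of a disjunctive sum is the nim-sum of the parts.
Combined value = 3 ⊕ 3 ⊕ 1 = 1.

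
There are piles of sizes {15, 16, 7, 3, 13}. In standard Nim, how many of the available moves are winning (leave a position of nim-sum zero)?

1

Nim-sum: 15 XOR 16 XOR 7 XOR 3 XOR 13 = 22.
The overall nim-sum is X = 22. A pile of size p has a winning move iff p XOR X < p (reduce it to p XOR X).
  15: 15 XOR 22 = 25 ≥ 15 — no move.
  16: 16 XOR 22 = 6 < 16 — winning move (to 6).
  7: 7 XOR 22 = 17 ≥ 7 — no move.
  3: 3 XOR 22 = 21 ≥ 3 — no move.
  13: 13 XOR 22 = 27 ≥ 13 — no move.
That gives 1 winning move.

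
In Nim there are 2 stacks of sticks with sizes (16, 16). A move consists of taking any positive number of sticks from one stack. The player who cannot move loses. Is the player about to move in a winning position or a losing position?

Losing position

Write each in binary and XOR column by column:
  10000  (16)
  10000  (16)
  -----
  00000  (0)
The nim-sum is 0, so this is a P-position: the player to move is in a losing position under optimal play.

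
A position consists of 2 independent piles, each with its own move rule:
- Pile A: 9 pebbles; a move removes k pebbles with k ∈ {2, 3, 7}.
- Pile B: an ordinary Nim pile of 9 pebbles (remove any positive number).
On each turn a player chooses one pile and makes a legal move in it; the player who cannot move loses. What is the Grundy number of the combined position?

11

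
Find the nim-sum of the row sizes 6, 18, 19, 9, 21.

27

Bitwise XOR of the heap sizes:
  00110  (6)
  10010  (18)
  10011  (19)
  01001  (9)
  10101  (21)
  -----
  11011  (27)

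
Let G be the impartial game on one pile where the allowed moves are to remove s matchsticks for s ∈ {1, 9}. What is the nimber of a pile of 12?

0

Compute g(0), g(1), … for moves {1, 9}:
g(0) = mex{} = 0
g(1) = mex{0} = 1
g(2) = mex{1} = 0
g(3) = mex{0} = 1
g(4) = mex{1} = 0
g(5) = mex{0} = 1
g(6) = mex{1} = 0
g(7) = mex{0} = 1
g(8) = mex{1} = 0
g(9) = mex{0} = 1
g(10) = mex{1} = 0
g(11) = mex{0} = 1
g(12) = mex{1} = 0
So g(12) = 0.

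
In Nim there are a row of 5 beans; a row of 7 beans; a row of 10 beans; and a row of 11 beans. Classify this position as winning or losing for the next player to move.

Winning position

Compute the nim-sum pairwise:
5 XOR 7 = 2
2 XOR 10 = 8
8 XOR 11 = 3
The nim-sum is 3 ≠ 0, so this is an N-position: the player to move can win.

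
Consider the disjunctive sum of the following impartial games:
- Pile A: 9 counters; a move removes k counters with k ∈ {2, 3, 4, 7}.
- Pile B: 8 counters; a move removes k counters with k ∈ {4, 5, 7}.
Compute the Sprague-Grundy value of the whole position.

6

Build the Grundy sequence for pile A with g(k) = mex{g(k−s) : s ∈ {2, 3, 4, 7}, s ≤ k}:
k:     0  1  2  3  4  5  6  7  8  9
g(k):  0  0  1  1  2  2  0  3  1  4
So g(9) = 4.
Build the Grundy sequence for pile B with g(k) = mex{g(k−s) : s ∈ {4, 5, 7}, s ≤ k}:
k:     0  1  2  3  4  5  6  7  8
g(k):  0  0  0  0  1  1  1  1  2
So g(8) = 2.
By the Sprague-Grundy theorem, the Grundy value of a sum of independent games is the XOR of the component values.
Combined value = 4 XOR 2 = 6.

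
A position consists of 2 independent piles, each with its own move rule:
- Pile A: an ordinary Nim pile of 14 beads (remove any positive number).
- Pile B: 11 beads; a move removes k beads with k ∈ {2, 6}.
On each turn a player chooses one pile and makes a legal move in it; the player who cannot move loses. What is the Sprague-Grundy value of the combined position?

15

Pile A is a plain Nim pile of size 14, so its Grundy value is 14.
For pile B, compute g(0), g(1), … with moves {2, 6}:
k:     0  1  2  3  4  5  6  7  8  9 10 11
g(k):  0  0  1  1  0  0  1  1  0  0  1  1
So g(11) = 1.
By the Sprague-Grundy theorem, the Grundy value of a sum of independent games is the XOR of the component values.
Combined value = 14 ⊕ 1 = 15.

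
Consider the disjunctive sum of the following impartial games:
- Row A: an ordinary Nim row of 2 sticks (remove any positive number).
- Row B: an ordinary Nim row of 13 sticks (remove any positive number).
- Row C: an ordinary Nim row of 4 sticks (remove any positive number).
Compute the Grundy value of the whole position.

Row A is a plain Nim row of size 2, so its Grundy value is 2.
Row B is a plain Nim row of size 13, so its Grundy value is 13.
Row C is a plain Nim row of size 4, so its Grundy value is 4.
By the Sprague-Grundy theorem, the Grundy value of a sum of independent games is the XOR of the component values.
Combined value = 2 ⊕ 13 ⊕ 4 = 11.

11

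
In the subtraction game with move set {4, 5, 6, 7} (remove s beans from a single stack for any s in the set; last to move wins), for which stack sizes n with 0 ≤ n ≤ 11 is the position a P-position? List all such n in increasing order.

Build the Grundy sequence with g(k) = mex{g(k−s) : s ∈ {4, 5, 6, 7}, s ≤ k}:
k:     0  1  2  3  4  5  6  7  8  9 10 11
g(k):  0  0  0  0  1  1  1  1  2  2  2  0
The P-positions (g = 0) in 0..11 are 0, 1, 2, 3, 11.

0, 1, 2, 3, 11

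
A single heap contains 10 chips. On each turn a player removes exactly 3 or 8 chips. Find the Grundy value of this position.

1

Grundy values for subtraction set {3, 8}:
g(0) = mex{} = 0
g(1) = mex{} = 0
g(2) = mex{} = 0
g(3) = mex{0} = 1
g(4) = mex{0} = 1
g(5) = mex{0} = 1
g(6) = mex{1} = 0
g(7) = mex{1} = 0
g(8) = mex{0,1} = 2
g(9) = mex{0} = 1
g(10) = mex{0} = 1
So g(10) = 1.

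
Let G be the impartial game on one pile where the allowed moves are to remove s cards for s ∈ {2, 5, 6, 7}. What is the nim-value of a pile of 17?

Build the Grundy sequence with g(k) = mex{g(k−s) : s ∈ {2, 5, 6, 7}, s ≤ k}:
k:     0  1  2  3  4  5  6  7  8  9 10 11 12 13 14 15 16 17
g(k):  0  0  1  1  0  2  1  3  2  2  3  3  0  0  1  1  0  2
So g(17) = 2.

2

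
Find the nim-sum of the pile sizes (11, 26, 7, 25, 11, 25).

Compute the nim-sum pairwise:
11 XOR 26 = 17
17 XOR 7 = 22
22 XOR 25 = 15
15 XOR 11 = 4
4 XOR 25 = 29

29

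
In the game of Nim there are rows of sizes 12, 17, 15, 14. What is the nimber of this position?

Bitwise XOR of the heap sizes:
  01100  (12)
  10001  (17)
  01111  (15)
  01110  (14)
  -----
  11100  (28)

28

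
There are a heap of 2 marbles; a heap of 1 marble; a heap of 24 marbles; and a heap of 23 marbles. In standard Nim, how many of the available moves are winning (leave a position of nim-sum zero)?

Nim-sum: 2 ⊕ 1 ⊕ 24 ⊕ 23 = 12.
The overall nim-sum is X = 12. A heap of size p has a winning move iff p XOR X < p (reduce it to p XOR X).
  2: 2 XOR 12 = 14 ≥ 2 — no move.
  1: 1 XOR 12 = 13 ≥ 1 — no move.
  24: 24 XOR 12 = 20 < 24 — winning move (to 20).
  23: 23 XOR 12 = 27 ≥ 23 — no move.
That gives 1 winning move.

1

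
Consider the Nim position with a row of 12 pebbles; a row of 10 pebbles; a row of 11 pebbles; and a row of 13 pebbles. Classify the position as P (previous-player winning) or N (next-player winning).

Nim-sum: 12 XOR 10 XOR 11 XOR 13 = 0.
The nim-sum is 0, so this is a P-position: the player to move is in a losing position under optimal play.

P-position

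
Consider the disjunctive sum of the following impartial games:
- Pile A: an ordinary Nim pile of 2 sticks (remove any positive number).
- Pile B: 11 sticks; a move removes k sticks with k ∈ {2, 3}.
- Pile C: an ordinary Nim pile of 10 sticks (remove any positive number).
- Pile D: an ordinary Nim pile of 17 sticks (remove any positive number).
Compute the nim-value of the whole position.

25

Pile A is a plain Nim pile of size 2, so its Grundy value is 2.
Build the Grundy sequence for pile B with g(k) = mex{g(k−s) : s ∈ {2, 3}, s ≤ k}:
k:     0  1  2  3  4  5  6  7  8  9 10 11
g(k):  0  0  1  1  2  0  0  1  1  2  0  0
So g(11) = 0.
Pile C is a plain Nim pile of size 10, so its Grundy value is 10.
Pile D is a plain Nim pile of size 17, so its Grundy value is 17.
By the Sprague-Grundy theorem, the Grundy value of a sum of independent games is the XOR of the component values.
Combined value = 2 ⊕ 0 ⊕ 10 ⊕ 17 = 25.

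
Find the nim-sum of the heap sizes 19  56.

43

Nim-sum: 19 ⊕ 56 = 43.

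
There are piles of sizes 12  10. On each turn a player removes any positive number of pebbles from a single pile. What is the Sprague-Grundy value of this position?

Write each in binary and XOR column by column:
  1100  (12)
  1010  (10)
  ----
  0110  (6)

6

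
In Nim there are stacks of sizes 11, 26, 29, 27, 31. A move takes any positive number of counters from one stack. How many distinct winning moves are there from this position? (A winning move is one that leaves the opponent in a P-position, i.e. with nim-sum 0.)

5

Write each in binary and XOR column by column:
  01011  (11)
  11010  (26)
  11101  (29)
  11011  (27)
  11111  (31)
  -----
  01000  (8)
The overall nim-sum is X = 8. A stack of size p has a winning move iff p XOR X < p (reduce it to p XOR X).
  11: 11 XOR 8 = 3 < 11 — winning move (to 3).
  26: 26 XOR 8 = 18 < 26 — winning move (to 18).
  29: 29 XOR 8 = 21 < 29 — winning move (to 21).
  27: 27 XOR 8 = 19 < 27 — winning move (to 19).
  31: 31 XOR 8 = 23 < 31 — winning move (to 23).
That gives 5 winning moves.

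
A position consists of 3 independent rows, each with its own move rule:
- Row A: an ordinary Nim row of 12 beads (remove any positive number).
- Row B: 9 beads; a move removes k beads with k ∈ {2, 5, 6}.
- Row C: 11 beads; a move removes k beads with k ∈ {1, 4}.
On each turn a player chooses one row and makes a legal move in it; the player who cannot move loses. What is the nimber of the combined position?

15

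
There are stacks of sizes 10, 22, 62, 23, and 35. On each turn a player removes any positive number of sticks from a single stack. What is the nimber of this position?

22

Nim-sum: 10 ⊕ 22 ⊕ 62 ⊕ 23 ⊕ 35 = 22.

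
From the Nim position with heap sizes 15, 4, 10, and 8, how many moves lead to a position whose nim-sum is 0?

Write each in binary and XOR column by column:
  1111  (15)
  0100  (4)
  1010  (10)
  1000  (8)
  ----
  1001  (9)
The overall nim-sum is X = 9. A heap of size p has a winning move iff p XOR X < p (reduce it to p XOR X).
  15: 15 XOR 9 = 6 < 15 — winning move (to 6).
  4: 4 XOR 9 = 13 ≥ 4 — no move.
  10: 10 XOR 9 = 3 < 10 — winning move (to 3).
  8: 8 XOR 9 = 1 < 8 — winning move (to 1).
That gives 3 winning moves.

3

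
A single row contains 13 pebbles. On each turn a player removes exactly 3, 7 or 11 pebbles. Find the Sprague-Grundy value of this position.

1

Grundy values for subtraction set {3, 7, 11}:
k:     0  1  2  3  4  5  6  7  8  9 10 11 12 13
g(k):  0  0  0  1  1  1  0  2  2  1  0  3  2  1
So g(13) = 1.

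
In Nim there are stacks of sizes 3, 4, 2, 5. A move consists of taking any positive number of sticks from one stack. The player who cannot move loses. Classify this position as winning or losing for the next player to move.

Losing position

Write each in binary and XOR column by column:
  011  (3)
  100  (4)
  010  (2)
  101  (5)
  ---
  000  (0)
The nim-sum is 0, so this is a P-position: the player to move is in a losing position under optimal play.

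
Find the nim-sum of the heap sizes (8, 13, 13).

Nim-sum: 8 XOR 13 XOR 13 = 8.

8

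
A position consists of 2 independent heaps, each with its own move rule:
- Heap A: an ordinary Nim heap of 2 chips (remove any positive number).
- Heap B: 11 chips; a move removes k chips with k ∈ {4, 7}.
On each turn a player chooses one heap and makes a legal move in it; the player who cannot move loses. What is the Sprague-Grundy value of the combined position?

2

Heap A is a plain Nim heap of size 2, so its Grundy value is 2.
For heap B, compute g(0), g(1), … with moves {4, 7}:
k:     0  1  2  3  4  5  6  7  8  9 10 11
g(k):  0  0  0  0  1  1  1  1  2  2  2  0
So g(11) = 0.
By the Sprague-Grundy theorem, the Grundy value of a sum of independent games is the XOR of the component values.
Combined value = 2 XOR 0 = 2.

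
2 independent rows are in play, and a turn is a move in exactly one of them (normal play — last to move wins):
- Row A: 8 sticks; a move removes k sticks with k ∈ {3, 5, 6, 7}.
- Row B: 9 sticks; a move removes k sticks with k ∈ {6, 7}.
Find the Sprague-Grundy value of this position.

3

For row A, compute g(0), g(1), … with moves {3, 5, 6, 7}:
g(0) = mex{} = 0
g(1) = mex{} = 0
g(2) = mex{} = 0
g(3) = mex{0} = 1
g(4) = mex{0} = 1
g(5) = mex{0} = 1
g(6) = mex{0,1} = 2
g(7) = mex{0,1} = 2
g(8) = mex{0,1} = 2
So g(8) = 2.
Grundy values for row B (subtraction set {6, 7}):
g(0) = mex{} = 0
g(1) = mex{} = 0
g(2) = mex{} = 0
g(3) = mex{} = 0
g(4) = mex{} = 0
g(5) = mex{} = 0
g(6) = mex{0} = 1
g(7) = mex{0} = 1
g(8) = mex{0} = 1
g(9) = mex{0} = 1
So g(9) = 1.
The value of a disjunctive sum is the nim-sum of the parts.
Combined value = 2 ⊕ 1 = 3.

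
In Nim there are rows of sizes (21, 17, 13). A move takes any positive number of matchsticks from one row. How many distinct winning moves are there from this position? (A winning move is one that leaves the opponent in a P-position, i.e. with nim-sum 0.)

Nim-sum: 21 ^ 17 ^ 13 = 9.
The overall nim-sum is X = 9. A row of size p has a winning move iff p XOR X < p (reduce it to p XOR X).
  21: 21 XOR 9 = 28 ≥ 21 — no move.
  17: 17 XOR 9 = 24 ≥ 17 — no move.
  13: 13 XOR 9 = 4 < 13 — winning move (to 4).
That gives 1 winning move.

1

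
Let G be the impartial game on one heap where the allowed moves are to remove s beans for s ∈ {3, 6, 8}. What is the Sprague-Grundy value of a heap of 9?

3

Build the Grundy sequence with g(k) = mex{g(k−s) : s ∈ {3, 6, 8}, s ≤ k}:
g(0) = mex{} = 0
g(1) = mex{} = 0
g(2) = mex{} = 0
g(3) = mex{0} = 1
g(4) = mex{0} = 1
g(5) = mex{0} = 1
g(6) = mex{0,1} = 2
g(7) = mex{0,1} = 2
g(8) = mex{0,1} = 2
g(9) = mex{0,1,2} = 3
So g(9) = 3.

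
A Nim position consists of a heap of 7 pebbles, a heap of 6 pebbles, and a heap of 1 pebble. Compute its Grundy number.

0

Nim-sum: 7 ^ 6 ^ 1 = 0.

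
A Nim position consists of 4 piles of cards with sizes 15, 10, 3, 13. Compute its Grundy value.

Nim-sum: 15 ⊕ 10 ⊕ 3 ⊕ 13 = 11.

11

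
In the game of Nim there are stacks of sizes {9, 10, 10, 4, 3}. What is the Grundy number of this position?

14

Nim-sum: 9 ^ 10 ^ 10 ^ 4 ^ 3 = 14.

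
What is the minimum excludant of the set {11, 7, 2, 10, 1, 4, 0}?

3

The values 0, 1, 2 are all present; 3 is the first non-negative integer missing from the set.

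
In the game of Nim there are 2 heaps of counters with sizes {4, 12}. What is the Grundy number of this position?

Write each in binary and XOR column by column:
  0100  (4)
  1100  (12)
  ----
  1000  (8)

8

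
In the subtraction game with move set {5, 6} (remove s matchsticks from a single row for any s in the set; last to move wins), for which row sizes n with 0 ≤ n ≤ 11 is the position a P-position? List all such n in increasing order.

0, 1, 2, 3, 4, 11

Grundy values for subtraction set {5, 6}:
k:     0  1  2  3  4  5  6  7  8  9 10 11
g(k):  0  0  0  0  0  1  1  1  1  1  2  0
The P-positions (g = 0) in 0..11 are 0, 1, 2, 3, 4, 11.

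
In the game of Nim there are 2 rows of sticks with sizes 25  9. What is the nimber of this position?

In binary:
  11001  (25)
  01001  (9)
  -----
  10000  (16)

16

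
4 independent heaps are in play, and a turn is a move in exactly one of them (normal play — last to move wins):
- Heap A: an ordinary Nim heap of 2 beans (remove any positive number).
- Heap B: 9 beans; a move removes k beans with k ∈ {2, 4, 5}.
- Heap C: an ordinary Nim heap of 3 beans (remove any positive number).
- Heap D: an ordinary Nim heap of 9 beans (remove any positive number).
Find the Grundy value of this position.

Heap A is a plain Nim heap of size 2, so its Grundy value is 2.
Build the Grundy sequence for heap B with g(k) = mex{g(k−s) : s ∈ {2, 4, 5}, s ≤ k}:
g(0) = mex{} = 0
g(1) = mex{} = 0
g(2) = mex{0} = 1
g(3) = mex{0} = 1
g(4) = mex{0,1} = 2
g(5) = mex{0,1} = 2
g(6) = mex{0,1,2} = 3
g(7) = mex{1,2} = 0
g(8) = mex{1,2,3} = 0
g(9) = mex{0,2} = 1
So g(9) = 1.
Heap C is a plain Nim heap of size 3, so its Grundy value is 3.
Heap D is a plain Nim heap of size 9, so its Grundy value is 9.
The value of a disjunctive sum is the nim-sum of the parts.
Combined value = 2 ⊕ 1 ⊕ 3 ⊕ 9 = 9.

9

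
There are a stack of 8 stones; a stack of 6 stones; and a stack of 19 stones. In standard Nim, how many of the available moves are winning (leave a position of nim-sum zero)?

Nim-sum: 8 ⊕ 6 ⊕ 19 = 29.
The overall nim-sum is X = 29. A stack of size p has a winning move iff p XOR X < p (reduce it to p XOR X).
  8: 8 XOR 29 = 21 ≥ 8 — no move.
  6: 6 XOR 29 = 27 ≥ 6 — no move.
  19: 19 XOR 29 = 14 < 19 — winning move (to 14).
That gives 1 winning move.

1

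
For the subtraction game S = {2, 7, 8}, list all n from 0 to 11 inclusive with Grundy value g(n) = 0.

0, 1, 4, 5, 10

Grundy values for subtraction set {2, 7, 8}:
g(0) = mex{} = 0
g(1) = mex{} = 0
g(2) = mex{0} = 1
g(3) = mex{0} = 1
g(4) = mex{1} = 0
g(5) = mex{1} = 0
g(6) = mex{0} = 1
g(7) = mex{0} = 1
g(8) = mex{0,1} = 2
g(9) = mex{0,1} = 2
g(10) = mex{1,2} = 0
g(11) = mex{0,1,2} = 3
The P-positions (g = 0) in 0..11 are 0, 1, 4, 5, 10.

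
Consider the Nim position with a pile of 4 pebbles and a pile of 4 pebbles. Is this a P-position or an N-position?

P-position

Compute the nim-sum pairwise:
4 ^ 4 = 0
The nim-sum is 0, so this is a P-position: the player to move is in a losing position under optimal play.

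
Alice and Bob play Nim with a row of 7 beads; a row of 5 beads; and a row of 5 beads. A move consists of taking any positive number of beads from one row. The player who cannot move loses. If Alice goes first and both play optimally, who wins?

Write each in binary and XOR column by column:
  111  (7)
  101  (5)
  101  (5)
  ---
  111  (7)
The nim-sum is 7 ≠ 0, so this is an N-position: the player to move can win; Alice has a winning move.

Alice wins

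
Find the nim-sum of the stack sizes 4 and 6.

2

Write each in binary and XOR column by column:
  100  (4)
  110  (6)
  ---
  010  (2)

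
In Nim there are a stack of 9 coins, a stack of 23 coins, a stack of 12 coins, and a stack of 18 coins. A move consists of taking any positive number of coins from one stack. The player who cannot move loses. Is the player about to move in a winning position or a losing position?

Bitwise XOR of the heap sizes:
  01001  (9)
  10111  (23)
  01100  (12)
  10010  (18)
  -----
  00000  (0)
The nim-sum is 0, so this is a P-position: the player to move is in a losing position under optimal play.

Losing position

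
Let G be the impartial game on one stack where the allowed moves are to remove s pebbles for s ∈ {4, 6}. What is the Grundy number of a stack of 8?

2

Grundy values for subtraction set {4, 6}:
k:     0  1  2  3  4  5  6  7  8
g(k):  0  0  0  0  1  1  1  1  2
So g(8) = 2.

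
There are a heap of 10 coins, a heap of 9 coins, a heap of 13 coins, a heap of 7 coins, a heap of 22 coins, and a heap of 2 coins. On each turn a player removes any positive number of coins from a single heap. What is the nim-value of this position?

29

Nim-sum: 10 XOR 9 XOR 13 XOR 7 XOR 22 XOR 2 = 29.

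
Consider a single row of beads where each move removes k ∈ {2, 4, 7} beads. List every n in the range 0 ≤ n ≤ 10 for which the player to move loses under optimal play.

0, 1, 6, 9

Grundy values for subtraction set {2, 4, 7}:
g(0) = mex{} = 0
g(1) = mex{} = 0
g(2) = mex{0} = 1
g(3) = mex{0} = 1
g(4) = mex{0,1} = 2
g(5) = mex{0,1} = 2
g(6) = mex{1,2} = 0
g(7) = mex{0,1,2} = 3
g(8) = mex{0,2} = 1
g(9) = mex{1,2,3} = 0
g(10) = mex{0,1} = 2
The P-positions (g = 0) in 0..10 are 0, 1, 6, 9.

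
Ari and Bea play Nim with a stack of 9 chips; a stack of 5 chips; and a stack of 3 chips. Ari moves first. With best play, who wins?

Ari wins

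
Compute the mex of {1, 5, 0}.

The values 0, 1 are all present; 2 is the first non-negative integer missing from the set.

2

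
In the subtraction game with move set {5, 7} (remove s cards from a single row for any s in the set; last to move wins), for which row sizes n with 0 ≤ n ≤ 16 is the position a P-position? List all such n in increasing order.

0, 1, 2, 3, 4, 12, 13, 14, 15, 16

Grundy values for subtraction set {5, 7}:
k:     0  1  2  3  4  5  6  7  8  9 10 11 12 13 14 15 16
g(k):  0  0  0  0  0  1  1  1  1  1  2  2  0  0  0  0  0
The P-positions (g = 0) in 0..16 are 0, 1, 2, 3, 4, 12, 13, 14, 15, 16.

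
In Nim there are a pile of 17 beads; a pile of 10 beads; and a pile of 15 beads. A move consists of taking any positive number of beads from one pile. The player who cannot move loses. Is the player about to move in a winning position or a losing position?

Winning position

Compute the nim-sum pairwise:
17 ⊕ 10 = 27
27 ⊕ 15 = 20
The nim-sum is 20 ≠ 0, so this is an N-position: the player to move can win.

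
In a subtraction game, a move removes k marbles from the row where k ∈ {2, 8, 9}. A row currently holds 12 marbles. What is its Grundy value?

Compute g(0), g(1), … for moves {2, 8, 9}:
g(0) = mex{} = 0
g(1) = mex{} = 0
g(2) = mex{0} = 1
g(3) = mex{0} = 1
g(4) = mex{1} = 0
g(5) = mex{1} = 0
g(6) = mex{0} = 1
g(7) = mex{0} = 1
g(8) = mex{0,1} = 2
g(9) = mex{0,1} = 2
g(10) = mex{0,1,2} = 3
g(11) = mex{1,2} = 0
g(12) = mex{0,1,3} = 2
So g(12) = 2.

2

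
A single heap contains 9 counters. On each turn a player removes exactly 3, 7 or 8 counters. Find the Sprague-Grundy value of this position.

1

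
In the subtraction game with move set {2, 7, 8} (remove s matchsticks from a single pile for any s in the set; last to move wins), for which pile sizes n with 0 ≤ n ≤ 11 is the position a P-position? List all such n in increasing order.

0, 1, 4, 5, 10

Compute g(0), g(1), … for moves {2, 7, 8}:
k:     0  1  2  3  4  5  6  7  8  9 10 11
g(k):  0  0  1  1  0  0  1  1  2  2  0  3
The P-positions (g = 0) in 0..11 are 0, 1, 4, 5, 10.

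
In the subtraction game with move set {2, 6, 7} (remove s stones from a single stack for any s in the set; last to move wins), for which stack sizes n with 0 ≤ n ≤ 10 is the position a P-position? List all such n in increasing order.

Build the Grundy sequence with g(k) = mex{g(k−s) : s ∈ {2, 6, 7}, s ≤ k}:
k:     0  1  2  3  4  5  6  7  8  9 10
g(k):  0  0  1  1  0  0  1  1  2  0  3
The P-positions (g = 0) in 0..10 are 0, 1, 4, 5, 9.

0, 1, 4, 5, 9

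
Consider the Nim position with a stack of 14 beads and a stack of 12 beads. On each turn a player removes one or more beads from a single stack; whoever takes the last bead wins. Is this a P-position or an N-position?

N-position

Write each in binary and XOR column by column:
  1110  (14)
  1100  (12)
  ----
  0010  (2)
The nim-sum is 2 ≠ 0, so this is an N-position: the player to move can win.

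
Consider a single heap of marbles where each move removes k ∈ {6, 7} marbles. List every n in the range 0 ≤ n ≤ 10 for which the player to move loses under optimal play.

0, 1, 2, 3, 4, 5

Grundy values for subtraction set {6, 7}:
k:     0  1  2  3  4  5  6  7  8  9 10
g(k):  0  0  0  0  0  0  1  1  1  1  1
The P-positions (g = 0) in 0..10 are 0, 1, 2, 3, 4, 5.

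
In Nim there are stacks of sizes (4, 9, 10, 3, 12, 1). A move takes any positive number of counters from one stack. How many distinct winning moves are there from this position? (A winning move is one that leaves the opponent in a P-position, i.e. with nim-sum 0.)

3

In binary:
  0100  (4)
  1001  (9)
  1010  (10)
  0011  (3)
  1100  (12)
  0001  (1)
  ----
  1001  (9)
The overall nim-sum is X = 9. A stack of size p has a winning move iff p XOR X < p (reduce it to p XOR X).
  4: 4 XOR 9 = 13 ≥ 4 — no move.
  9: 9 XOR 9 = 0 < 9 — winning move (to 0).
  10: 10 XOR 9 = 3 < 10 — winning move (to 3).
  3: 3 XOR 9 = 10 ≥ 3 — no move.
  12: 12 XOR 9 = 5 < 12 — winning move (to 5).
  1: 1 XOR 9 = 8 ≥ 1 — no move.
That gives 3 winning moves.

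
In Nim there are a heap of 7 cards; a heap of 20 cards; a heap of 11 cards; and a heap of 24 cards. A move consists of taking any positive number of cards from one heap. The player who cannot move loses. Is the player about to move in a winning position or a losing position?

Compute the nim-sum pairwise:
7 XOR 20 = 19
19 XOR 11 = 24
24 XOR 24 = 0
The nim-sum is 0, so this is a P-position: the player to move is in a losing position under optimal play.

Losing position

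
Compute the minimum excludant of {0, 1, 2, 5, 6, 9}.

The values 0, 1, 2 are all present; 3 is the first non-negative integer missing from the set.

3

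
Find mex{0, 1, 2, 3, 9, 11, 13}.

4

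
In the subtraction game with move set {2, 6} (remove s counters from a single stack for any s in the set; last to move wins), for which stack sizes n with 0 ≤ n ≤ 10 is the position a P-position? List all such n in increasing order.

0, 1, 4, 5, 8, 9

Build the Grundy sequence with g(k) = mex{g(k−s) : s ∈ {2, 6}, s ≤ k}:
g(0) = mex{} = 0
g(1) = mex{} = 0
g(2) = mex{0} = 1
g(3) = mex{0} = 1
g(4) = mex{1} = 0
g(5) = mex{1} = 0
g(6) = mex{0} = 1
g(7) = mex{0} = 1
g(8) = mex{1} = 0
g(9) = mex{1} = 0
g(10) = mex{0} = 1
The P-positions (g = 0) in 0..10 are 0, 1, 4, 5, 8, 9.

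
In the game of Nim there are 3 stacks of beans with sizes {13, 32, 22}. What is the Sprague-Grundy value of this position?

In binary:
  001101  (13)
  100000  (32)
  010110  (22)
  ------
  111011  (59)

59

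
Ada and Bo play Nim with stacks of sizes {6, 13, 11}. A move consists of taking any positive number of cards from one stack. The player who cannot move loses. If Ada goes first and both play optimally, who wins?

In binary:
  0110  (6)
  1101  (13)
  1011  (11)
  ----
  0000  (0)
The nim-sum is 0, so this is a P-position: the player to move is in a losing position under optimal play; Ada is about to move from it and so loses — Bo wins.

Bo wins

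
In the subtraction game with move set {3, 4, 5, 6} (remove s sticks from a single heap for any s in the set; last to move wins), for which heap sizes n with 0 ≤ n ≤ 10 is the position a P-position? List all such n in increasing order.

0, 1, 2, 9, 10

Grundy values for subtraction set {3, 4, 5, 6}:
k:     0  1  2  3  4  5  6  7  8  9 10
g(k):  0  0  0  1  1  1  2  2  2  0  0
The P-positions (g = 0) in 0..10 are 0, 1, 2, 9, 10.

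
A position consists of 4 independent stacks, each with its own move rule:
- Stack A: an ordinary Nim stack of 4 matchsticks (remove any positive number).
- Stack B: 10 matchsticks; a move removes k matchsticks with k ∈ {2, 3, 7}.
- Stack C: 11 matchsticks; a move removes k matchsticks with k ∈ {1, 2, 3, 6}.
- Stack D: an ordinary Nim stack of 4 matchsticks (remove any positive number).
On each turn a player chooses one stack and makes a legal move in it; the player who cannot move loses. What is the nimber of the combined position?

Stack A is a plain Nim stack of size 4, so its Grundy value is 4.
For stack B, compute g(0), g(1), … with moves {2, 3, 7}:
g(0) = mex{} = 0
g(1) = mex{} = 0
g(2) = mex{0} = 1
g(3) = mex{0} = 1
g(4) = mex{0,1} = 2
g(5) = mex{1} = 0
g(6) = mex{1,2} = 0
g(7) = mex{0,2} = 1
g(8) = mex{0} = 1
g(9) = mex{0,1} = 2
g(10) = mex{1} = 0
So g(10) = 0.
Build the Grundy sequence for stack C with g(k) = mex{g(k−s) : s ∈ {1, 2, 3, 6}, s ≤ k}:
g(0) = mex{} = 0
g(1) = mex{0} = 1
g(2) = mex{0,1} = 2
g(3) = mex{0,1,2} = 3
g(4) = mex{1,2,3} = 0
g(5) = mex{0,2,3} = 1
g(6) = mex{0,1,3} = 2
g(7) = mex{0,1,2} = 3
g(8) = mex{1,2,3} = 0
g(9) = mex{0,2,3} = 1
g(10) = mex{0,1,3} = 2
g(11) = mex{0,1,2} = 3
So g(11) = 3.
Stack D is a plain Nim stack of size 4, so its Grundy value is 4.
By the Sprague-Grundy theorem, the Grundy value of a sum of independent games is the XOR of the component values.
Combined value = 4 ⊕ 0 ⊕ 3 ⊕ 4 = 3.

3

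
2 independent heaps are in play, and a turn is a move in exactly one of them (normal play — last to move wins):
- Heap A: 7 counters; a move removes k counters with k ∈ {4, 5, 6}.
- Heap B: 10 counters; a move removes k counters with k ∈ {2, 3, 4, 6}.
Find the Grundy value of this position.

0

For heap A, compute g(0), g(1), … with moves {4, 5, 6}:
k:     0  1  2  3  4  5  6  7
g(k):  0  0  0  0  1  1  1  1
So g(7) = 1.
Grundy values for heap B (subtraction set {2, 3, 4, 6}):
k:     0  1  2  3  4  5  6  7  8  9 10
g(k):  0  0  1  1  2  2  3  3  0  0  1
So g(10) = 1.
By the Sprague-Grundy theorem, the Grundy value of a sum of independent games is the XOR of the component values.
Combined value = 1 ⊕ 1 = 0.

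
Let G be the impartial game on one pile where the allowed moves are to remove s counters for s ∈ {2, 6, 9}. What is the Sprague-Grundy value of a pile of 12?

Compute g(0), g(1), … for moves {2, 6, 9}:
k:     0  1  2  3  4  5  6  7  8  9 10 11 12
g(k):  0  0  1  1  0  0  1  1  0  2  1  3  0
So g(12) = 0.

0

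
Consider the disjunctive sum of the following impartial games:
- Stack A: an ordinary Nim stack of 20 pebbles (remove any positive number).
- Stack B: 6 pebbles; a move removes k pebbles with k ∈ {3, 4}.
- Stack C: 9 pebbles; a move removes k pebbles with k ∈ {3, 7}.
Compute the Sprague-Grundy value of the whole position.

Stack A is a plain Nim stack of size 20, so its Grundy value is 20.
Build the Grundy sequence for stack B with g(k) = mex{g(k−s) : s ∈ {3, 4}, s ≤ k}:
k:     0  1  2  3  4  5  6
g(k):  0  0  0  1  1  1  2
So g(6) = 2.
Grundy values for stack C (subtraction set {3, 7}):
g(0) = mex{} = 0
g(1) = mex{} = 0
g(2) = mex{} = 0
g(3) = mex{0} = 1
g(4) = mex{0} = 1
g(5) = mex{0} = 1
g(6) = mex{1} = 0
g(7) = mex{0,1} = 2
g(8) = mex{0,1} = 2
g(9) = mex{0} = 1
So g(9) = 1.
The value of a disjunctive sum is the nim-sum of the parts.
Combined value = 20 XOR 2 XOR 1 = 23.

23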